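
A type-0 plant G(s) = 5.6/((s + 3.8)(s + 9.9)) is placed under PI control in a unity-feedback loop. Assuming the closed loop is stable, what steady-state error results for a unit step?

0

The PI controller's integrator makes the forward path type 1, so e_ss to a step is zero.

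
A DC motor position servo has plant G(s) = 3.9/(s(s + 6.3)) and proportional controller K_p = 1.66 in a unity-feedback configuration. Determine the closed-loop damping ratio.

1 + K_p·G(s) = 0 gives s² + 6.3s + 6.474 = 0.
Matching s² + 2ζω_n s + ω_n²: ω_n = √6.474 = 2.544 rad/s and 2ζω_n = 6.3, so ζ = 6.3/(2·2.544) = 1.24.

ζ = 1.24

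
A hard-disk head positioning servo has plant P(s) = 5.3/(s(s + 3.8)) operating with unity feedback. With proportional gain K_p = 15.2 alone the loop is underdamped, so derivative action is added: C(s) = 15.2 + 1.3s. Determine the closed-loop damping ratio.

Forward path: (15.2 + 1.3s)·5.3/(s(s+3.8)). The closed-loop characteristic equation is s² + (3.8 + 5.3·1.3)s + 5.3·15.2 = 0.
That is s² + 10.69s + 80.56 = 0, so ω_n = 8.976 rad/s and ζ = 10.69/(2·8.976) = 0.5955.

ζ = 0.596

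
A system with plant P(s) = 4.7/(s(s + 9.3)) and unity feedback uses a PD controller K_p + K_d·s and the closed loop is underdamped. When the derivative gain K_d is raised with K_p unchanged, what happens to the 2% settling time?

decrease

Characteristic equation s² + (9.3 + 4.7K_d)s + 4.7K_p = 0: raising K_d increases ζω_n = (9.3+4.7K_d)/2 while the loop stays underdamped, so T_s ≈ 4/(ζω_n) decreases.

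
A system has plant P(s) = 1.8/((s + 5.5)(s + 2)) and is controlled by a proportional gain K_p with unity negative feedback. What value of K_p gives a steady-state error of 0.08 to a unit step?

For a type-0 loop with proportional control, e_ss = 1/(1 + K_p·P(0)).
P(0) = 0.1636. Require 1/(1 + K_p·0.1636) = 0.08, so 1 + 0.1636·K_p = 12.5.
K_p = (12.5 − 1)/0.1636 = 70.3.

K_p = 70.3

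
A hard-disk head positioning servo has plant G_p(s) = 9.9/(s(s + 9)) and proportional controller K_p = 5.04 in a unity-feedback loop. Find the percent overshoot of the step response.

Closed-loop characteristic equation: s² + 9s + 49.9 = 0, so ω_n = 7.064 rad/s and ζ = 9/(2·7.064) = 0.6371.
%OS = 100·exp(−πζ/√(1−ζ²)) = 100·exp(−π·0.6371/√0.5942) = 7.45%.

7.45%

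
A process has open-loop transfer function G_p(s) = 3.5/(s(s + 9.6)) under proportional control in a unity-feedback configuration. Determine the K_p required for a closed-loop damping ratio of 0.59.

K_p = 18.9

Closed-loop characteristic equation: s² + 9.6s + K_p·3.5 = 0.
So ω_n = √(3.5K_p) and 2ζω_n = 9.6, giving ζ = 9.6/(2√(3.5K_p)).
Setting ζ = 0.59: √(3.5K_p) = 9.6/(2·0.59) = 8.136, so K_p = 66.19/3.5 = 18.9.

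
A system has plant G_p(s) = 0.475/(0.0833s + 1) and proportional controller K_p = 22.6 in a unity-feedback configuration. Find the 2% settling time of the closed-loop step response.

Closed loop: T(s) = K_p·G_p/(1+K_p·G_p) = 10.73/(0.0833s + 1 + 10.73), with pole at s = −(1 + 10.73)/0.0833 = −140.9.
τ = 1/140.9 = 0.007098 s, so 2% settling time ≈ 4τ = 0.0284 s.

T_s ≈ 0.0284 s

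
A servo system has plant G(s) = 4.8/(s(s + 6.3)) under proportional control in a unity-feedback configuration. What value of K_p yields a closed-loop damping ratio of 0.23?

K_p = 39.1

Closed-loop characteristic equation: s² + 6.3s + K_p·4.8 = 0.
So ω_n = √(4.8K_p) and 2ζω_n = 6.3, giving ζ = 6.3/(2√(4.8K_p)).
Setting ζ = 0.23: √(4.8K_p) = 6.3/(2·0.23) = 13.7, so K_p = 187.6/4.8 = 39.1.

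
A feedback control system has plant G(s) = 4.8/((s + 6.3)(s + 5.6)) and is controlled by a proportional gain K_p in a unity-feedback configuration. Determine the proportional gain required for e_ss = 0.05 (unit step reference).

K_p = 140

The loop is type 0, so e_ss(step) = 1/(1 + K_pos) with K_pos = K_p·G(0).
G(0) = 0.1361. Require 1/(1 + K_p·0.1361) = 0.05, so 1 + 0.1361·K_p = 20.
K_p = (20 − 1)/0.1361 = 140.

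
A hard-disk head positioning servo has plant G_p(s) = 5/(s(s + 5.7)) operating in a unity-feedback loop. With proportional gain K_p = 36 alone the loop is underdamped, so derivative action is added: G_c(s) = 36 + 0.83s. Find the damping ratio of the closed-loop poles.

ζ = 0.367

Forward path: (36 + 0.83s)·5/(s(s+5.7)). The closed-loop characteristic equation is s² + (5.7 + 5·0.83)s + 5·36 = 0.
That is s² + 9.85s + 180 = 0, so ω_n = 13.42 rad/s and ζ = 9.85/(2·13.42) = 0.3671.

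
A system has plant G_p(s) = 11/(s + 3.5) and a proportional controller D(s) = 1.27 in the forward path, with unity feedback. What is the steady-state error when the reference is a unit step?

The loop is type 0. Static position error constant K_pos = D(0)·G_p(0) = 1.27·3.143 = 3.991.
Steady-state error to a unit step: e_ss = 1/(1+K_pos) = 1/4.991 = 0.2.

0.2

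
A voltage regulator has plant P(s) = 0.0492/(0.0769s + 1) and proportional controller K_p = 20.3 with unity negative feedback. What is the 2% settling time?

T_s ≈ 0.154 s

Closed loop: T(s) = K_p·P/(1+K_p·P) = 0.9988/(0.0769s + 1 + 0.9988), with pole at s = −(1 + 0.9988)/0.0769 = −25.99.
τ = 1/25.99 = 0.03847 s, so 2% settling time ≈ 4τ = 0.154 s.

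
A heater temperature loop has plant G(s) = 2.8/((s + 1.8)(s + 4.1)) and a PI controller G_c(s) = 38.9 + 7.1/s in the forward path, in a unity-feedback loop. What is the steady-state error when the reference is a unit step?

The open loop G_c(s)G(s) has a pole at the origin (type 1), so the static position error constant is infinite and e_ss = 1/(1+∞) = 0.

0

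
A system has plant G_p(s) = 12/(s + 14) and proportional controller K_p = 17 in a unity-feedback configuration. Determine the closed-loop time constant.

Closed-loop transfer function: T(s) = K_p·G_p(s)/(1 + K_p·G_p(s)) = 204/(s + 14 + 204) = 204/(s + 218).
Time constant τ = 1/218 = 0.00459 s.

τ = 0.00459 s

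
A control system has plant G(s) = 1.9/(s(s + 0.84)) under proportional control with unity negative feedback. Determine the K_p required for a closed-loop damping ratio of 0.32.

Closed-loop characteristic equation: s² + 0.84s + K_p·1.9 = 0.
So ω_n = √(1.9K_p) and 2ζω_n = 0.84, giving ζ = 0.84/(2√(1.9K_p)).
Setting ζ = 0.32: √(1.9K_p) = 0.84/(2·0.32) = 1.312, so K_p = 1.723/1.9 = 0.907.

K_p = 0.907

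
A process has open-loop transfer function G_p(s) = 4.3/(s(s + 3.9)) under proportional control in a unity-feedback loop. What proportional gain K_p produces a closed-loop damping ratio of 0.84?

K_p = 1.25

Closed-loop characteristic equation: s² + 3.9s + K_p·4.3 = 0.
So ω_n = √(4.3K_p) and 2ζω_n = 3.9, giving ζ = 3.9/(2√(4.3K_p)).
Setting ζ = 0.84: √(4.3K_p) = 3.9/(2·0.84) = 2.321, so K_p = 5.389/4.3 = 1.25.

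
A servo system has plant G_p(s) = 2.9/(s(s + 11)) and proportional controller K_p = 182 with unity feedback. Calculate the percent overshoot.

46.1%

The closed-loop denominator s² + 11s + 527.8 gives ω_n = √527.8 = 22.97 and ζ = 11/(2ω_n) = 0.2394.
%OS = 100·exp(−πζ/√(1−ζ²)) = 100·exp(−π·0.2394/√0.9427) = 46.1%.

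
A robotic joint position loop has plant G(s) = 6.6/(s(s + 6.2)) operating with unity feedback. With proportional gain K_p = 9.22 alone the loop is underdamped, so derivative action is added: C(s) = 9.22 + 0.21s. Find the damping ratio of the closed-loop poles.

ζ = 0.486

Forward path: (9.22 + 0.21s)·6.6/(s(s+6.2)). The closed-loop characteristic equation is s² + (6.2 + 6.6·0.21)s + 6.6·9.22 = 0.
That is s² + 7.586s + 60.85 = 0, so ω_n = 7.801 rad/s and ζ = 7.586/(2·7.801) = 0.4862.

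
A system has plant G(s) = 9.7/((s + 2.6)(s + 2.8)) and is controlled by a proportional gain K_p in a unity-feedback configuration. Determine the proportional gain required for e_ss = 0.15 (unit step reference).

Steady-state error for a unit step on this type-0 loop is 1/(1 + K_p·G(0)).
G(0) = 1.332. Require 1/(1 + K_p·1.332) = 0.15, so 1 + 1.332·K_p = 6.667.
K_p = (6.667 − 1)/1.332 = 4.25.

K_p = 4.25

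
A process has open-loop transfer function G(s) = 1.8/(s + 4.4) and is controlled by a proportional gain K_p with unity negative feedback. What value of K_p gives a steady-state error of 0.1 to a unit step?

K_p = 22

Steady-state error for a unit step on this type-0 loop is 1/(1 + K_p·G(0)).
G(0) = 0.4091. Require 1/(1 + K_p·0.4091) = 0.1, so 1 + 0.4091·K_p = 10.
K_p = (10 − 1)/0.4091 = 22.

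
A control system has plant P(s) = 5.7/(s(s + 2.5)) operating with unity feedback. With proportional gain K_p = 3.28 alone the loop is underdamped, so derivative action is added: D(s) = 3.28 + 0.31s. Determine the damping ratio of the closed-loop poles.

Forward path: (3.28 + 0.31s)·5.7/(s(s+2.5)). The closed-loop characteristic equation is s² + (2.5 + 5.7·0.31)s + 5.7·3.28 = 0.
That is s² + 4.267s + 18.7 = 0, so ω_n = 4.324 rad/s and ζ = 4.267/(2·4.324) = 0.4934.

ζ = 0.493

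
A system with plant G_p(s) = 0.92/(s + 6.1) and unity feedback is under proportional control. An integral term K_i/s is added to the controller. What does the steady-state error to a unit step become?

0

The integrator makes K_pos = lim_{s→0} C(s)G(s) infinite, so e_ss = 1/(1+K_pos) = 0.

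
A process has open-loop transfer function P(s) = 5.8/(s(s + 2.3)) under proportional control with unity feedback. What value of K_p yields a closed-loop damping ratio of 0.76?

K_p = 0.395

Closed-loop characteristic equation: s² + 2.3s + K_p·5.8 = 0.
So ω_n = √(5.8K_p) and 2ζω_n = 2.3, giving ζ = 2.3/(2√(5.8K_p)).
Setting ζ = 0.76: √(5.8K_p) = 2.3/(2·0.76) = 1.513, so K_p = 2.29/5.8 = 0.395.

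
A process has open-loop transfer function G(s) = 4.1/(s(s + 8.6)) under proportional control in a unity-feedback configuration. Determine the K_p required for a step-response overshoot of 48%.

From %OS = 100·exp(−πζ/√(1−ζ²)) = 48%, ζ = −ln(0.48)/√(π²+ln²(0.48)) = 0.2275.
Characteristic equation s² + 8.6s + 4.1K_p = 0 gives ζ = 8.6/(2√(4.1K_p)).
Setting ζ = 0.2275: √(4.1K_p) = 8.6/(2·0.2275) = 18.9, so K_p = 357.2/4.1 = 87.1.

K_p = 87.1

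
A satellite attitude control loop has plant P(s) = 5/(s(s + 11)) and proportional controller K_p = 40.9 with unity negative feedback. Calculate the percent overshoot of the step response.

27%

The closed-loop denominator s² + 11s + 204.5 gives ω_n = √204.5 = 14.3 and ζ = 11/(2ω_n) = 0.3846.
%OS = 100·exp(−πζ/√(1−ζ²)) = 100·exp(−π·0.3846/√0.8521) = 27%.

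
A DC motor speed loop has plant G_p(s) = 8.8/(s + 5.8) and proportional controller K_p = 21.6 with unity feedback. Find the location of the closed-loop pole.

s = -195.9

Closed-loop transfer function: T(s) = K_p·G_p(s)/(1 + K_p·G_p(s)) = 190.1/(s + 5.8 + 190.1) = 190.1/(s + 195.9).
The closed-loop pole is at s = −195.9.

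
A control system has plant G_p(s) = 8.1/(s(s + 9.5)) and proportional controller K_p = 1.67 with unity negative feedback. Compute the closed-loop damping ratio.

ζ = 1.29

1 + K_p·G_p(s) = 0 gives s² + 9.5s + 13.53 = 0.
Matching s² + 2ζω_n s + ω_n²: ω_n = √13.53 = 3.678 rad/s and 2ζω_n = 9.5, so ζ = 9.5/(2·3.678) = 1.29.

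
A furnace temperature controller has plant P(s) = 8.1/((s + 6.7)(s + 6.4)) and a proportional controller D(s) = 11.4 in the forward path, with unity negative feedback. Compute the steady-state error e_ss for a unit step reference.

0.317

The loop is type 0. Static position error constant K_pos = D(0)·P(0) = 11.4·0.1889 = 2.153.
Steady-state error to a unit step: e_ss = 1/(1+K_pos) = 1/3.153 = 0.317.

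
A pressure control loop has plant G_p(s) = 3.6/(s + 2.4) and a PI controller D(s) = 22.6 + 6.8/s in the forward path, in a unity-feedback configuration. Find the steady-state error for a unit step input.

The open loop D(s)G_p(s) has a pole at the origin (type 1), so the static position error constant is infinite and e_ss = 1/(1+∞) = 0.

0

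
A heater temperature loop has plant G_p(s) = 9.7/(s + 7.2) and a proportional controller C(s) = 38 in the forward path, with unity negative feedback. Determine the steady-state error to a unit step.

0.0192

The loop is type 0. Static position error constant K_pos = C(0)·G_p(0) = 38·1.347 = 51.19.
Steady-state error to a unit step: e_ss = 1/(1+K_pos) = 1/52.19 = 0.0192.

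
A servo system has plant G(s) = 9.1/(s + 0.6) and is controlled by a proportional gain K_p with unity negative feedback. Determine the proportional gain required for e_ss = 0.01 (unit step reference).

The loop is type 0, so e_ss(step) = 1/(1 + K_pos) with K_pos = K_p·G(0).
G(0) = 15.17. Require 1/(1 + K_p·15.17) = 0.01, so 1 + 15.17·K_p = 100.
K_p = (100 − 1)/15.17 = 6.53.

K_p = 6.53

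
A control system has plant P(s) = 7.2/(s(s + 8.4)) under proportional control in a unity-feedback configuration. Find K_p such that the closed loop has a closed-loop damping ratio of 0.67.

Closed-loop characteristic equation: s² + 8.4s + K_p·7.2 = 0.
So ω_n = √(7.2K_p) and 2ζω_n = 8.4, giving ζ = 8.4/(2√(7.2K_p)).
Setting ζ = 0.67: √(7.2K_p) = 8.4/(2·0.67) = 6.269, so K_p = 39.3/7.2 = 5.46.

K_p = 5.46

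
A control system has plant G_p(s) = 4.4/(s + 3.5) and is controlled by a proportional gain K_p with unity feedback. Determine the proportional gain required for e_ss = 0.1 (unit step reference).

K_p = 7.16

Steady-state error for a unit step on this type-0 loop is 1/(1 + K_p·G_p(0)).
G_p(0) = 1.257. Require 1/(1 + K_p·1.257) = 0.1, so 1 + 1.257·K_p = 10.
K_p = (10 − 1)/1.257 = 7.16.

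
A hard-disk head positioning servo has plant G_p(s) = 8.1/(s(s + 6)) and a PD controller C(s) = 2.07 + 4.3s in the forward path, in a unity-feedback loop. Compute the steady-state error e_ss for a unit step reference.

0

The open loop C(s)G_p(s) has a pole at the origin (type 1), so the static position error constant is infinite and e_ss = 1/(1+∞) = 0.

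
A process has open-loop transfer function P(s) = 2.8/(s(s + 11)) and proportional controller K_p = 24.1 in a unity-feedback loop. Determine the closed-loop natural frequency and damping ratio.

1 + K_p·P(s) = 0 gives s² + 11s + 67.48 = 0.
So ω_n² = 67.48 ⇒ ω_n = 8.215 rad/s, and ζ = 11/(2ω_n) = 0.67.

ω_n = 8.21 rad/s, ζ = 0.67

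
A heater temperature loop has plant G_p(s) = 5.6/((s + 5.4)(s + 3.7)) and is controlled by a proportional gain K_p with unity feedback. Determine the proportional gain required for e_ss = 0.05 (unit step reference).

The loop is type 0, so e_ss(step) = 1/(1 + K_pos) with K_pos = K_p·G_p(0).
G_p(0) = 0.2803. Require 1/(1 + K_p·0.2803) = 0.05, so 1 + 0.2803·K_p = 20.
K_p = (20 − 1)/0.2803 = 67.8.

K_p = 67.8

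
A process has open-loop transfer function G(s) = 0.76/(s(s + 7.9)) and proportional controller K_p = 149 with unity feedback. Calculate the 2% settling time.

The closed-loop denominator s² + 7.9s + 113.2 gives ω_n = √113.2 = 10.64 and ζ = 7.9/(2ω_n) = 0.3712.
2% settling time T_s ≈ 4/(ζω_n) = 4/3.95 = 1.01 s.

T_s ≈ 1.01 s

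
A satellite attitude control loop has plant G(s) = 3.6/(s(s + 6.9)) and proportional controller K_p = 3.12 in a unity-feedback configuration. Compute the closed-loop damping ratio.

The closed-loop denominator is s(s+6.9) + 3.12·3.6 = s² + 6.9s + 11.23.
Matching s² + 2ζω_n s + ω_n²: ω_n = √11.23 = 3.351 rad/s and 2ζω_n = 6.9, so ζ = 6.9/(2·3.351) = 1.03.

ζ = 1.03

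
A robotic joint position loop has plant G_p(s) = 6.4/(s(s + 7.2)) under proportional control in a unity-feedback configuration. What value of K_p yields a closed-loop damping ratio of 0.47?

Closed-loop characteristic equation: s² + 7.2s + K_p·6.4 = 0.
So ω_n = √(6.4K_p) and 2ζω_n = 7.2, giving ζ = 7.2/(2√(6.4K_p)).
Setting ζ = 0.47: √(6.4K_p) = 7.2/(2·0.47) = 7.66, so K_p = 58.67/6.4 = 9.17.

K_p = 9.17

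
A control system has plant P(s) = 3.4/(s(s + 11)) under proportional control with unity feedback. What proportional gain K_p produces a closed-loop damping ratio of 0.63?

K_p = 22.4

Closed-loop characteristic equation: s² + 11s + K_p·3.4 = 0.
So ω_n = √(3.4K_p) and 2ζω_n = 11, giving ζ = 11/(2√(3.4K_p)).
Setting ζ = 0.63: √(3.4K_p) = 11/(2·0.63) = 8.73, so K_p = 76.22/3.4 = 22.4.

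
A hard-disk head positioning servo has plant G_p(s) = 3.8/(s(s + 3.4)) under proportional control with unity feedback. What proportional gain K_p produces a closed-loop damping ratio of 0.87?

K_p = 1

Closed-loop characteristic equation: s² + 3.4s + K_p·3.8 = 0.
So ω_n = √(3.8K_p) and 2ζω_n = 3.4, giving ζ = 3.4/(2√(3.8K_p)).
Setting ζ = 0.87: √(3.8K_p) = 3.4/(2·0.87) = 1.954, so K_p = 3.818/3.8 = 1.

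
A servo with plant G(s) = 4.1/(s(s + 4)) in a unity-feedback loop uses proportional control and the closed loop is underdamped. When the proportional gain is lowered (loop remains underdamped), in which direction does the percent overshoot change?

ζ = 4/(2√(4.1K_p)) rises as K_p falls; higher damping means less overshoot.

decrease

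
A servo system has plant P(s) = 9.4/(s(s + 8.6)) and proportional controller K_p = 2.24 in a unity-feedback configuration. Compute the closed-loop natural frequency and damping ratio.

With unity feedback the closed-loop characteristic equation is s² + 8.6s + 2.24·9.4 = s² + 8.6s + 21.06 = 0.
Matching s² + 2ζω_n s + ω_n²: ω_n = √21.06 = 4.589 rad/s and 2ζω_n = 8.6, so ζ = 8.6/(2·4.589) = 0.937.

ω_n = 4.59 rad/s, ζ = 0.937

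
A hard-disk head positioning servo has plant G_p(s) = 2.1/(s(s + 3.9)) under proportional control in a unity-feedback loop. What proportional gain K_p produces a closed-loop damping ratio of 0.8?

K_p = 2.83

Closed-loop characteristic equation: s² + 3.9s + K_p·2.1 = 0.
So ω_n = √(2.1K_p) and 2ζω_n = 3.9, giving ζ = 3.9/(2√(2.1K_p)).
Setting ζ = 0.8: √(2.1K_p) = 3.9/(2·0.8) = 2.438, so K_p = 5.941/2.1 = 2.83.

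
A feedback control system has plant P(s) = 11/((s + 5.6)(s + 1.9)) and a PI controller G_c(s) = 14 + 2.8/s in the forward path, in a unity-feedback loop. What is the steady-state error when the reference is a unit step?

0

The open loop G_c(s)P(s) has a pole at the origin (type 1), so the static position error constant is infinite and e_ss = 1/(1+∞) = 0.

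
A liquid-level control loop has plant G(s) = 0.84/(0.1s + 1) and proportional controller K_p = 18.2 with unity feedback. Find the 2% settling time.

T_s ≈ 0.0246 s

Closed loop: T(s) = K_p·G/(1+K_p·G) = 15.29/(0.1s + 1 + 15.29), with pole at s = −(1 + 15.29)/0.1 = −162.9.
τ = 1/162.9 = 0.006139 s, so 2% settling time ≈ 4τ = 0.0246 s.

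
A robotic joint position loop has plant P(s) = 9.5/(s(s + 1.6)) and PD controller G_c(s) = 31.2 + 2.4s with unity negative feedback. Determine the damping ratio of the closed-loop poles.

Forward path: (31.2 + 2.4s)·9.5/(s(s+1.6)). The closed-loop characteristic equation is s² + (1.6 + 9.5·2.4)s + 9.5·31.2 = 0.
That is s² + 24.4s + 296.4 = 0, so ω_n = 17.22 rad/s and ζ = 24.4/(2·17.22) = 0.7086.

ζ = 0.709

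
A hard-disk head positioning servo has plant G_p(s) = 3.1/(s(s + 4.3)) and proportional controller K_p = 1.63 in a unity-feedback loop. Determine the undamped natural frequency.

The closed-loop denominator is s(s+4.3) + 1.63·3.1 = s² + 4.3s + 5.053.
Matching s² + 2ζω_n s + ω_n²: ω_n = √5.053 = 2.248 rad/s and 2ζω_n = 4.3, so ζ = 4.3/(2·2.248) = 0.956.

ω_n = 2.25 rad/s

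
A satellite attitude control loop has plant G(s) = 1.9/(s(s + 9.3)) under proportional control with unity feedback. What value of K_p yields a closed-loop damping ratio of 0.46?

K_p = 53.8

Closed-loop characteristic equation: s² + 9.3s + K_p·1.9 = 0.
So ω_n = √(1.9K_p) and 2ζω_n = 9.3, giving ζ = 9.3/(2√(1.9K_p)).
Setting ζ = 0.46: √(1.9K_p) = 9.3/(2·0.46) = 10.11, so K_p = 102.2/1.9 = 53.8.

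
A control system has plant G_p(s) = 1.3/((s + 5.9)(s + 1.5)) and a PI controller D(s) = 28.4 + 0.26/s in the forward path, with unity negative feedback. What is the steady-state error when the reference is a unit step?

The open loop D(s)G_p(s) has a pole at the origin (type 1), so the static position error constant is infinite and e_ss = 1/(1+∞) = 0.

0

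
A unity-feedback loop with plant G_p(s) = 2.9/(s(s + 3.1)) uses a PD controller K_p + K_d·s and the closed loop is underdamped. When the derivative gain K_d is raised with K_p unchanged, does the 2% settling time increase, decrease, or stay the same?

Characteristic equation s² + (3.1 + 2.9K_d)s + 2.9K_p = 0: raising K_d increases ζω_n = (3.1+2.9K_d)/2 while the loop stays underdamped, so T_s ≈ 4/(ζω_n) decreases.

decrease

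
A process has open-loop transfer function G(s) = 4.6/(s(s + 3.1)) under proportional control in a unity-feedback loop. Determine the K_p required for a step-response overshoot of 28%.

K_p = 3.7

From %OS = 100·exp(−πζ/√(1−ζ²)) = 28%, ζ = −ln(0.28)/√(π²+ln²(0.28)) = 0.3755.
Characteristic equation s² + 3.1s + 4.6K_p = 0 gives ζ = 3.1/(2√(4.6K_p)).
Setting ζ = 0.3755: √(4.6K_p) = 3.1/(2·0.3755) = 4.127, so K_p = 17.04/4.6 = 3.7.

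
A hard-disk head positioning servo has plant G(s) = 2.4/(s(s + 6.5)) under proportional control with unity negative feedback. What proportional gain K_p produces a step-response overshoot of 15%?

K_p = 16.5

From %OS = 100·exp(−πζ/√(1−ζ²)) = 15%, ζ = −ln(0.15)/√(π²+ln²(0.15)) = 0.5169.
Characteristic equation s² + 6.5s + 2.4K_p = 0 gives ζ = 6.5/(2√(2.4K_p)).
Setting ζ = 0.5169: √(2.4K_p) = 6.5/(2·0.5169) = 6.287, so K_p = 39.53/2.4 = 16.5.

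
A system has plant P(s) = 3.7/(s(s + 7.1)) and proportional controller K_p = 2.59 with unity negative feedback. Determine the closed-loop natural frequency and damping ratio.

ω_n = 3.1 rad/s, ζ = 1.15

1 + K_p·P(s) = 0 gives s² + 7.1s + 9.583 = 0.
So ω_n² = 9.583 ⇒ ω_n = 3.096 rad/s, and ζ = 7.1/(2ω_n) = 1.15.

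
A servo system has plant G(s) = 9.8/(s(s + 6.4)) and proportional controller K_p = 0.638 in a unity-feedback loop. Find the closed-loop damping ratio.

ζ = 1.28

1 + K_p·G(s) = 0 gives s² + 6.4s + 6.252 = 0.
So ω_n² = 6.252 ⇒ ω_n = 2.5 rad/s, and ζ = 6.4/(2ω_n) = 1.28.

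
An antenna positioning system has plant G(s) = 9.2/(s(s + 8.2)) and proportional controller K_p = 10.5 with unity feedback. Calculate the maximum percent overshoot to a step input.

23.6%

From 1 + K_pG(s) = 0: s² + 8.2s + 96.6 = 0 ⇒ ω_n = 9.829, ζ = 0.4172.
%OS = 100·exp(−πζ/√(1−ζ²)) = 100·exp(−π·0.4172/√0.826) = 23.6%.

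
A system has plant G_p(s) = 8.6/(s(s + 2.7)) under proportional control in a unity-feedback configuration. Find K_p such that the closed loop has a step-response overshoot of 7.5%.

K_p = 0.524

From %OS = 100·exp(−πζ/√(1−ζ²)) = 7.5%, ζ = −ln(0.075)/√(π²+ln²(0.075)) = 0.6362.
Characteristic equation s² + 2.7s + 8.6K_p = 0 gives ζ = 2.7/(2√(8.6K_p)).
Setting ζ = 0.6362: √(8.6K_p) = 2.7/(2·0.6362) = 2.122, so K_p = 4.503/8.6 = 0.524.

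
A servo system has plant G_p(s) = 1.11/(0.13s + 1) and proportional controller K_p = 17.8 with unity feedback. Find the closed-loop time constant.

τ = 0.00626 s

Closed loop: T(s) = K_p·G_p/(1+K_p·G_p) = 19.76/(0.13s + 1 + 19.76), with pole at s = −(1 + 19.76)/0.13 = −159.7.
Closed-loop time constant τ = 1/159.7 = 0.00626 s.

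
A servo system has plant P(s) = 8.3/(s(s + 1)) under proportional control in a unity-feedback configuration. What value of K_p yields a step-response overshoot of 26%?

K_p = 0.194

From %OS = 100·exp(−πζ/√(1−ζ²)) = 26%, ζ = −ln(0.26)/√(π²+ln²(0.26)) = 0.3941.
Characteristic equation s² + 1s + 8.3K_p = 0 gives ζ = 1/(2√(8.3K_p)).
Setting ζ = 0.3941: √(8.3K_p) = 1/(2·0.3941) = 1.269, so K_p = 1.61/8.3 = 0.194.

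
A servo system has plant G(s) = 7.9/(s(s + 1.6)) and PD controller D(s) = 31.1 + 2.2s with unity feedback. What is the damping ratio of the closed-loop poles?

Forward path: (31.1 + 2.2s)·7.9/(s(s+1.6)). The closed-loop characteristic equation is s² + (1.6 + 7.9·2.2)s + 7.9·31.1 = 0.
That is s² + 18.98s + 245.7 = 0, so ω_n = 15.67 rad/s and ζ = 18.98/(2·15.67) = 0.6054.

ζ = 0.605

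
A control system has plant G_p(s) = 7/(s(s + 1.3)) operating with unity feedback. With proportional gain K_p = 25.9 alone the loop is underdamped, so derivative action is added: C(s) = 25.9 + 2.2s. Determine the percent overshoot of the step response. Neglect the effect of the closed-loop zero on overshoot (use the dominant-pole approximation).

Forward path: (25.9 + 2.2s)·7/(s(s+1.3)). The closed-loop characteristic equation is s² + (1.3 + 7·2.2)s + 7·25.9 = 0.
That is s² + 16.7s + 181.3 = 0, so ω_n = 13.46 rad/s and ζ = 16.7/(2·13.46) = 0.6201.
%OS = 100·exp(−πζ/√(1−ζ²)) = 8.35%.

8.35%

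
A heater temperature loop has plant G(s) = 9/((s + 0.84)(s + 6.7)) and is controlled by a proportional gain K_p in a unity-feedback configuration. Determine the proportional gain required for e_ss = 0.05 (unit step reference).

K_p = 11.9

Steady-state error for a unit step on this type-0 loop is 1/(1 + K_p·G(0)).
G(0) = 1.599. Require 1/(1 + K_p·1.599) = 0.05, so 1 + 1.599·K_p = 20.
K_p = (20 − 1)/1.599 = 11.9.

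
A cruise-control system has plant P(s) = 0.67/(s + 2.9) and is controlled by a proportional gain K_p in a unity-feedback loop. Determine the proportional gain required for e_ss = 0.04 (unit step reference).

Steady-state error for a unit step on this type-0 loop is 1/(1 + K_p·P(0)).
P(0) = 0.231. Require 1/(1 + K_p·0.231) = 0.04, so 1 + 0.231·K_p = 25.
K_p = (25 − 1)/0.231 = 104.

K_p = 104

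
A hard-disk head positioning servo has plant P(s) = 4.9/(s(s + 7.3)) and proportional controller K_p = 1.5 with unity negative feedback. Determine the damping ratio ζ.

ζ = 1.35

The closed-loop denominator is s(s+7.3) + 1.5·4.9 = s² + 7.3s + 7.35.
Matching s² + 2ζω_n s + ω_n²: ω_n = √7.35 = 2.711 rad/s and 2ζω_n = 7.3, so ζ = 7.3/(2·2.711) = 1.35.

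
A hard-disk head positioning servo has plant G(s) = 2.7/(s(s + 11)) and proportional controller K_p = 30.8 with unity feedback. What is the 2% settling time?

T_s ≈ 0.727 s

The closed-loop denominator s² + 11s + 83.16 gives ω_n = √83.16 = 9.119 and ζ = 11/(2ω_n) = 0.6031.
2% settling time T_s ≈ 4/(ζω_n) = 4/5.5 = 0.727 s.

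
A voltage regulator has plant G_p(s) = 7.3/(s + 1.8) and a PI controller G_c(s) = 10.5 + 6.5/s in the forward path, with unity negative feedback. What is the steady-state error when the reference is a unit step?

0

The open loop G_c(s)G_p(s) has a pole at the origin (type 1), so the static position error constant is infinite and e_ss = 1/(1+∞) = 0.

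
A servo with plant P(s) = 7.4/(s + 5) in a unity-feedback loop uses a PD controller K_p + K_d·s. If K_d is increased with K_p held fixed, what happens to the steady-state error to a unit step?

unchanged

At s = 0 the derivative term contributes nothing: C(0) = K_p regardless of K_d, so K_pos = K_p·P(0) and e_ss are unchanged.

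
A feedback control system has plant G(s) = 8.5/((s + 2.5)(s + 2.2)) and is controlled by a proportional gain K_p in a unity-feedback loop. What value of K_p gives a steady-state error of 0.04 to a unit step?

K_p = 15.5

For a type-0 loop with proportional control, e_ss = 1/(1 + K_p·G(0)).
G(0) = 1.545. Require 1/(1 + K_p·1.545) = 0.04, so 1 + 1.545·K_p = 25.
K_p = (25 − 1)/1.545 = 15.5.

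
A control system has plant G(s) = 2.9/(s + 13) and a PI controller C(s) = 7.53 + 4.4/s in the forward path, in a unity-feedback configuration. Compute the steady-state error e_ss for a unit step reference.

The open loop C(s)G(s) has a pole at the origin (type 1), so the static position error constant is infinite and e_ss = 1/(1+∞) = 0.

0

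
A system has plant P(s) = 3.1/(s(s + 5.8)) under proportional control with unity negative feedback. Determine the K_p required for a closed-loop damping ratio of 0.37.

Closed-loop characteristic equation: s² + 5.8s + K_p·3.1 = 0.
So ω_n = √(3.1K_p) and 2ζω_n = 5.8, giving ζ = 5.8/(2√(3.1K_p)).
Setting ζ = 0.37: √(3.1K_p) = 5.8/(2·0.37) = 7.838, so K_p = 61.43/3.1 = 19.8.

K_p = 19.8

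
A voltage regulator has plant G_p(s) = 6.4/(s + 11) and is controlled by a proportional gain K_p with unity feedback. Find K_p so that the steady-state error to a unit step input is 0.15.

K_p = 9.74

The loop is type 0, so e_ss(step) = 1/(1 + K_pos) with K_pos = K_p·G_p(0).
G_p(0) = 0.5818. Require 1/(1 + K_p·0.5818) = 0.15, so 1 + 0.5818·K_p = 6.667.
K_p = (6.667 − 1)/0.5818 = 9.74.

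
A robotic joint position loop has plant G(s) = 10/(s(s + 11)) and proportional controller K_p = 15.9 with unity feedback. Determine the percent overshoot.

21.8%

The closed-loop denominator s² + 11s + 159 gives ω_n = √159 = 12.61 and ζ = 11/(2ω_n) = 0.4362.
%OS = 100·exp(−πζ/√(1−ζ²)) = 100·exp(−π·0.4362/√0.8097) = 21.8%.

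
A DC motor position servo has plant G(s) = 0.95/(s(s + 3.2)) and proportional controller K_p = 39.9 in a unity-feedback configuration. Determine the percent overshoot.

From 1 + K_pG(s) = 0: s² + 3.2s + 37.9 = 0 ⇒ ω_n = 6.157, ζ = 0.2599.
%OS = 100·exp(−πζ/√(1−ζ²)) = 100·exp(−π·0.2599/√0.9325) = 42.9%.

42.9%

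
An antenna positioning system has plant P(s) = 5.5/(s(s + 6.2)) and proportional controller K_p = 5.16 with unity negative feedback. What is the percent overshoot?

Closed-loop characteristic equation: s² + 6.2s + 28.38 = 0, so ω_n = 5.327 rad/s and ζ = 6.2/(2·5.327) = 0.5819.
%OS = 100·exp(−πζ/√(1−ζ²)) = 100·exp(−π·0.5819/√0.6614) = 10.6%.

10.6%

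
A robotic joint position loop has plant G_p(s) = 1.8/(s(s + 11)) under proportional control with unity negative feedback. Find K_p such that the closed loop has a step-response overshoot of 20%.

K_p = 80.8

From %OS = 100·exp(−πζ/√(1−ζ²)) = 20%, ζ = −ln(0.2)/√(π²+ln²(0.2)) = 0.4559.
Characteristic equation s² + 11s + 1.8K_p = 0 gives ζ = 11/(2√(1.8K_p)).
Setting ζ = 0.4559: √(1.8K_p) = 11/(2·0.4559) = 12.06, so K_p = 145.5/1.8 = 80.8.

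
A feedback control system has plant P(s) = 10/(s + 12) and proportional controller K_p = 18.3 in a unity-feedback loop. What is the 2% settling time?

T_s ≈ 0.0205 s

Closed-loop transfer function: T(s) = K_p·P(s)/(1 + K_p·P(s)) = 183/(s + 12 + 183) = 183/(s + 195).
Time constant τ = 1/195 = 0.005128 s, so the 2% settling time is about 4τ = 0.0205 s.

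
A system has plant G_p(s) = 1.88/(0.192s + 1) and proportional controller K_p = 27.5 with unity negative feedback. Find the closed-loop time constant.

τ = 0.00364 s

Closed loop: T(s) = K_p·G_p/(1+K_p·G_p) = 51.7/(0.192s + 1 + 51.7), with pole at s = −(1 + 51.7)/0.192 = −274.5.
Closed-loop time constant τ = 1/274.5 = 0.00364 s.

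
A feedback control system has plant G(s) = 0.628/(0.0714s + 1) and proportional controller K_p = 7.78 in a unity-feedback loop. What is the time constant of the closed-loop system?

Closed loop: T(s) = K_p·G/(1+K_p·G) = 4.886/(0.0714s + 1 + 4.886), with pole at s = −(1 + 4.886)/0.0714 = −82.43.
Closed-loop time constant τ = 1/82.43 = 0.0121 s.

τ = 0.0121 s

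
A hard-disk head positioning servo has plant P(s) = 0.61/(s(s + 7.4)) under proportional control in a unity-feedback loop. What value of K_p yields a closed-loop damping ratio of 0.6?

Closed-loop characteristic equation: s² + 7.4s + K_p·0.61 = 0.
So ω_n = √(0.61K_p) and 2ζω_n = 7.4, giving ζ = 7.4/(2√(0.61K_p)).
Setting ζ = 0.6: √(0.61K_p) = 7.4/(2·0.6) = 6.167, so K_p = 38.03/0.61 = 62.3.

K_p = 62.3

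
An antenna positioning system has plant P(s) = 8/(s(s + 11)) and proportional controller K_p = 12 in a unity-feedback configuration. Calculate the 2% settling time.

T_s ≈ 0.727 s

Closed-loop characteristic equation: s² + 11s + 96 = 0, so ω_n = 9.798 rad/s and ζ = 11/(2·9.798) = 0.5613.
2% settling time T_s ≈ 4/(ζω_n) = 4/5.5 = 0.727 s.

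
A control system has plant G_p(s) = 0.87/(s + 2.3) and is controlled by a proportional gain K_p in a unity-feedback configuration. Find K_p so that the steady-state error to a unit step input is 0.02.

K_p = 130

The loop is type 0, so e_ss(step) = 1/(1 + K_pos) with K_pos = K_p·G_p(0).
G_p(0) = 0.3783. Require 1/(1 + K_p·0.3783) = 0.02, so 1 + 0.3783·K_p = 50.
K_p = (50 − 1)/0.3783 = 130.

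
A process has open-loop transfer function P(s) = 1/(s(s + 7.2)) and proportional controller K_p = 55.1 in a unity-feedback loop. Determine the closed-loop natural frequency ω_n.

ω_n = 7.42 rad/s

The closed-loop denominator is s(s+7.2) + 55.1·1 = s² + 7.2s + 55.1.
Matching s² + 2ζω_n s + ω_n²: ω_n = √55.1 = 7.423 rad/s and 2ζω_n = 7.2, so ζ = 7.2/(2·7.423) = 0.485.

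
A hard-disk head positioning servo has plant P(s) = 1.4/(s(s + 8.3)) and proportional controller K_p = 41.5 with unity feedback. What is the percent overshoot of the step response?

13%

From 1 + K_pP(s) = 0: s² + 8.3s + 58.1 = 0 ⇒ ω_n = 7.622, ζ = 0.5445.
%OS = 100·exp(−πζ/√(1−ζ²)) = 100·exp(−π·0.5445/√0.7036) = 13%.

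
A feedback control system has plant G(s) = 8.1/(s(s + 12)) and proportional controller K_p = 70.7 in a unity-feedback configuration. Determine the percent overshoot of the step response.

44.3%

The closed-loop denominator s² + 12s + 572.7 gives ω_n = √572.7 = 23.93 and ζ = 12/(2ω_n) = 0.2507.
%OS = 100·exp(−πζ/√(1−ζ²)) = 100·exp(−π·0.2507/√0.9371) = 44.3%.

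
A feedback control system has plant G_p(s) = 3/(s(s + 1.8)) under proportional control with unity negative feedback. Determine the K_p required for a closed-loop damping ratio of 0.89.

Closed-loop characteristic equation: s² + 1.8s + K_p·3 = 0.
So ω_n = √(3K_p) and 2ζω_n = 1.8, giving ζ = 1.8/(2√(3K_p)).
Setting ζ = 0.89: √(3K_p) = 1.8/(2·0.89) = 1.011, so K_p = 1.023/3 = 0.341.

K_p = 0.341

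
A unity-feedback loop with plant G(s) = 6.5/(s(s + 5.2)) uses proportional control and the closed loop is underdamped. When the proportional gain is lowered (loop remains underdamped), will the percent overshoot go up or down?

ζ = 5.2/(2√(6.5K_p)) rises as K_p falls; higher damping means less overshoot.

decrease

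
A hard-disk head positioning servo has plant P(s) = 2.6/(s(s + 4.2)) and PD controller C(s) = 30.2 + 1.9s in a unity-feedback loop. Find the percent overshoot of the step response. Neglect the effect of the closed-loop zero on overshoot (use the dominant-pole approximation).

15.1%

Forward path: (30.2 + 1.9s)·2.6/(s(s+4.2)). The closed-loop characteristic equation is s² + (4.2 + 2.6·1.9)s + 2.6·30.2 = 0.
That is s² + 9.14s + 78.52 = 0, so ω_n = 8.861 rad/s and ζ = 9.14/(2·8.861) = 0.5157.
%OS = 100·exp(−πζ/√(1−ζ²)) = 15.1%.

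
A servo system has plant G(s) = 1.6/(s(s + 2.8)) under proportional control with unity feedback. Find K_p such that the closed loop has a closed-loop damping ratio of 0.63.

Closed-loop characteristic equation: s² + 2.8s + K_p·1.6 = 0.
So ω_n = √(1.6K_p) and 2ζω_n = 2.8, giving ζ = 2.8/(2√(1.6K_p)).
Setting ζ = 0.63: √(1.6K_p) = 2.8/(2·0.63) = 2.222, so K_p = 4.938/1.6 = 3.09.

K_p = 3.09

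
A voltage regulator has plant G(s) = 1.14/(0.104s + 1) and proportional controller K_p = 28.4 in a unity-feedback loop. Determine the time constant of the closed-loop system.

τ = 0.00312 s

Closed loop: T(s) = K_p·G/(1+K_p·G) = 32.38/(0.104s + 1 + 32.38), with pole at s = −(1 + 32.38)/0.104 = −320.9.
Closed-loop time constant τ = 1/320.9 = 0.00312 s.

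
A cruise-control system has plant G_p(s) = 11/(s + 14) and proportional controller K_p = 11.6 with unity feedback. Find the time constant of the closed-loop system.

Closed-loop transfer function: T(s) = K_p·G_p(s)/(1 + K_p·G_p(s)) = 127.6/(s + 14 + 127.6) = 127.6/(s + 141.6).
Time constant τ = 1/141.6 = 0.00706 s.

τ = 0.00706 s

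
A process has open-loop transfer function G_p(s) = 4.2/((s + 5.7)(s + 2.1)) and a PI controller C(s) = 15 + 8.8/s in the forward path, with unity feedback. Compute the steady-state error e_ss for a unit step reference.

The open loop C(s)G_p(s) has a pole at the origin (type 1), so the static position error constant is infinite and e_ss = 1/(1+∞) = 0.

0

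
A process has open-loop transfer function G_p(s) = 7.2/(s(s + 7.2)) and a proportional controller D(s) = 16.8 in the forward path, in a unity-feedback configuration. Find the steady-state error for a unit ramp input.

0.0595

The loop has one pole at the origin (type 1). Velocity error constant K_v = lim_{s→0} s·D(s)G_p(s) = 16.8·7.2/7.2 = 16.8.
Steady-state error to a unit ramp: e_ss = 1/K_v = 0.0595.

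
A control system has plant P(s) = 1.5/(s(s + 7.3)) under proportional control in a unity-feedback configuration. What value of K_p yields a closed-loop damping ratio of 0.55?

Closed-loop characteristic equation: s² + 7.3s + K_p·1.5 = 0.
So ω_n = √(1.5K_p) and 2ζω_n = 7.3, giving ζ = 7.3/(2√(1.5K_p)).
Setting ζ = 0.55: √(1.5K_p) = 7.3/(2·0.55) = 6.636, so K_p = 44.04/1.5 = 29.4.

K_p = 29.4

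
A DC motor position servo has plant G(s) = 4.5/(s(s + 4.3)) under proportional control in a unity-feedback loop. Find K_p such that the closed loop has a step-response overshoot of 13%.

K_p = 3.46

From %OS = 100·exp(−πζ/√(1−ζ²)) = 13%, ζ = −ln(0.13)/√(π²+ln²(0.13)) = 0.5446.
Characteristic equation s² + 4.3s + 4.5K_p = 0 gives ζ = 4.3/(2√(4.5K_p)).
Setting ζ = 0.5446: √(4.5K_p) = 4.3/(2·0.5446) = 3.948, so K_p = 15.58/4.5 = 3.46.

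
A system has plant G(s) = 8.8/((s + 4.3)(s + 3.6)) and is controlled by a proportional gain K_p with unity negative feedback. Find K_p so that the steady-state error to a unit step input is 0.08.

K_p = 20.2

For a type-0 loop with proportional control, e_ss = 1/(1 + K_p·G(0)).
G(0) = 0.5685. Require 1/(1 + K_p·0.5685) = 0.08, so 1 + 0.5685·K_p = 12.5.
K_p = (12.5 − 1)/0.5685 = 20.2.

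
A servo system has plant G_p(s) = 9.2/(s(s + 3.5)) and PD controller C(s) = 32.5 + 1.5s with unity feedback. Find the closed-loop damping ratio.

ζ = 0.5

Forward path: (32.5 + 1.5s)·9.2/(s(s+3.5)). The closed-loop characteristic equation is s² + (3.5 + 9.2·1.5)s + 9.2·32.5 = 0.
That is s² + 17.3s + 299 = 0, so ω_n = 17.29 rad/s and ζ = 17.3/(2·17.29) = 0.5002.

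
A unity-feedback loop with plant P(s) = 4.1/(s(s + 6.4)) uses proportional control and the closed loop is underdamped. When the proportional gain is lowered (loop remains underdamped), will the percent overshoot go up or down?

decrease

ζ = 6.4/(2√(4.1K_p)) rises as K_p falls; higher damping means less overshoot.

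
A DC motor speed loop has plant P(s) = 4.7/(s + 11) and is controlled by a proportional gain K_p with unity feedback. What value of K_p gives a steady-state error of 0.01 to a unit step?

K_p = 232

Steady-state error for a unit step on this type-0 loop is 1/(1 + K_p·P(0)).
P(0) = 0.4273. Require 1/(1 + K_p·0.4273) = 0.01, so 1 + 0.4273·K_p = 100.
K_p = (100 − 1)/0.4273 = 232.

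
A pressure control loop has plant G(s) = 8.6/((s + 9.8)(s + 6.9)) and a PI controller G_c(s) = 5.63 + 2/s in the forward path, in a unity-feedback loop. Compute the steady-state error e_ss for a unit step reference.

The open loop G_c(s)G(s) has a pole at the origin (type 1), so the static position error constant is infinite and e_ss = 1/(1+∞) = 0.

0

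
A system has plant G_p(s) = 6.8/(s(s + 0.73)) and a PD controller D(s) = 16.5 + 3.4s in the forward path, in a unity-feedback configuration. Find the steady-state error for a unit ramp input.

0.00651

The loop has one pole at the origin (type 1). Velocity error constant K_v = lim_{s→0} s·D(s)G_p(s) = 16.5·6.8/0.73 = 153.7.
Steady-state error to a unit ramp: e_ss = 1/K_v = 0.00651.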